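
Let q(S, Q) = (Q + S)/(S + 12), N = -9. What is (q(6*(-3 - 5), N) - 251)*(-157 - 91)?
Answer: 185566/3 ≈ 61855.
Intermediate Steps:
q(S, Q) = (Q + S)/(12 + S)
(q(6*(-3 - 5), N) - 251)*(-157 - 91) = ((-9 + 6*(-3 - 5))/(12 + 6*(-3 - 5)) - 251)*(-157 - 91) = ((-9 + 6*(-8))/(12 + 6*(-8)) - 251)*(-248) = ((-9 - 48)/(12 - 48) - 251)*(-248) = (-57/(-36) - 251)*(-248) = (-1/36*(-57) - 251)*(-248) = (19/12 - 251)*(-248) = -2993/12*(-248) = 185566/3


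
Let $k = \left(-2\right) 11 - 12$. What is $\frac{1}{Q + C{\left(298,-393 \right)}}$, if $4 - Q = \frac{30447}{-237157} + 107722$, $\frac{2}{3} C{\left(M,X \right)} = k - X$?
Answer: $- \frac{474314}{50836676469} \approx -9.3301 \cdot 10^{-6}$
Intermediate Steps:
$k = -34$ ($k = -22 - 12 = -34$)
$C{\left(M,X \right)} = -51 - \frac{3 X}{2}$ ($C{\left(M,X \right)} = \frac{3 \left(-34 - X\right)}{2} = -51 - \frac{3 X}{2}$)
$Q = - \frac{25546047279}{237157}$ ($Q = 4 - \left(\frac{30447}{-237157} + 107722\right) = 4 - \left(30447 \left(- \frac{1}{237157}\right) + 107722\right) = 4 - \left(- \frac{30447}{237157} + 107722\right) = 4 - \frac{25546995907}{237157} = - \frac{25546047279}{237157} \approx -1.0772 \cdot 10^{5}$)
$\frac{1}{Q + C{\left(298,-393 \right)}} = \frac{1}{- \frac{25546047279}{237157} - - \frac{1077}{2}} = \frac{1}{- \frac{25546047279}{237157} + \left(-51 + \frac{1179}{2}\right)} = \frac{1}{- \frac{25546047279}{237157} + \frac{1077}{2}} = \frac{1}{- \frac{50836676469}{474314}} = - \frac{474314}{50836676469}$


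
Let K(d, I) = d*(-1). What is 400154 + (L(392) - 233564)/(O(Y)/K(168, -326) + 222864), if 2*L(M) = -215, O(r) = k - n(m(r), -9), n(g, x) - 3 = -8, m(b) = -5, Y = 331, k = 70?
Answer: 262844867878/656861 ≈ 4.0015e+5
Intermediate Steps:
n(g, x) = -5 (n(g, x) = 3 - 8 = -5)
K(d, I) = -d
O(r) = 75 (O(r) = 70 - 1*(-5) = 70 + 5 = 75)
L(M) = -215/2 (L(M) = (1/2)*(-215) = -215/2)
400154 + (L(392) - 233564)/(O(Y)/K(168, -326) + 222864) = 400154 + (-215/2 - 233564)/(75/((-1*168)) + 222864) = 400154 - 467343/(2*(75/(-168) + 222864)) = 400154 - 467343/(2*(75*(-1/168) + 222864)) = 400154 - 467343/(2*(-25/56 + 222864)) = 400154 - 467343/(2*12480359/56) = 400154 - 467343/2*56/12480359 = 400154 - 688716/656861 = 262844867878/656861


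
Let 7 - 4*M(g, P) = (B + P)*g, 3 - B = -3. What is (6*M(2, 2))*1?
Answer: -27/2 ≈ -13.500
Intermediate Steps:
B = 6 (B = 3 - 1*(-3) = 3 + 3 = 6)
M(g, P) = 7/4 - g*(6 + P)/4 (M(g, P) = 7/4 - (6 + P)*g/4 = 7/4 - g*(6 + P)/4)
(6*M(2, 2))*1 = (6*(7/4 - 3/2*2 - 1/4*2*2))*1 = (6*(7/4 - 3 - 1))*1 = (6*(-9/4))*1 = -27/2*1 = -27/2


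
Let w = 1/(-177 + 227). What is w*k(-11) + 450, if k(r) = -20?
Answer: 2248/5 ≈ 449.60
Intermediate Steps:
w = 1/50 ≈ 0.020000
w*k(-11) + 450 = (1/50)*(-20) + 450 = -⅖ + 450 = 2248/5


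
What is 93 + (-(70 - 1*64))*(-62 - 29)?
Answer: 639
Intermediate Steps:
93 + (-(70 - 1*64))*(-62 - 29) = 93 - (70 - 64)*(-91) = 93 - 1*6*(-91) = 93 - 6*(-91) = 93 + 546 = 639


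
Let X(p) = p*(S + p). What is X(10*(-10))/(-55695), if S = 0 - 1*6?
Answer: -2120/11139 ≈ -0.19032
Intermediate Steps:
S = -6 (S = 0 - 6 = -6)
X(p) = p*(-6 + p)
X(10*(-10))/(-55695) = ((10*(-10))*(-6 + 10*(-10)))/(-55695) = -100*(-6 - 100)*(-1/55695) = -100*(-106)*(-1/55695) = 10600*(-1/55695) = -2120/11139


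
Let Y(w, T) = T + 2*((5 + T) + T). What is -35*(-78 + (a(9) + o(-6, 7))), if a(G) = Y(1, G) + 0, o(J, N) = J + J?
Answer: 1225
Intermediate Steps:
Y(w, T) = 10 + 5*T (Y(w, T) = T + 2*(5 + 2*T) = T + (10 + 4*T) = 10 + 5*T)
o(J, N) = 2*J
a(G) = 10 + 5*G (a(G) = (10 + 5*G) + 0 = 10 + 5*G)
-35*(-78 + (a(9) + o(-6, 7))) = -35*(-78 + ((10 + 5*9) + 2*(-6))) = -35*(-78 + ((10 + 45) - 12)) = -35*(-78 + (55 - 12)) = -35*(-78 + 43) = -35*(-35) = 1225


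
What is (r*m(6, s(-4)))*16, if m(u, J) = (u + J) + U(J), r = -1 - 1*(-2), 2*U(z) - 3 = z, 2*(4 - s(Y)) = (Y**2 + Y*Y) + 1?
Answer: -180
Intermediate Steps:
s(Y) = 7/2 - Y**2 (s(Y) = 4 - ((Y**2 + Y*Y) + 1)/2 = 4 - ((Y**2 + Y**2) + 1)/2 = 4 - (2*Y**2 + 1)/2 = 4 - (1 + 2*Y**2)/2 = 4 + (-1/2 - Y**2) = 7/2 - Y**2)
U(z) = 3/2 + z/2
r = 1 (r = -1 + 2 = 1)
m(u, J) = 3/2 + u + 3*J/2 (m(u, J) = (u + J) + (3/2 + J/2) = (J + u) + (3/2 + J/2) = 3/2 + u + 3*J/2)
(r*m(6, s(-4)))*16 = (1*(3/2 + 6 + 3*(7/2 - 1*(-4)**2)/2))*16 = (1*(3/2 + 6 + 3*(7/2 - 1*16)/2))*16 = (1*(3/2 + 6 + 3*(7/2 - 16)/2))*16 = (1*(3/2 + 6 + (3/2)*(-25/2)))*16 = (1*(3/2 + 6 - 75/4))*16 = (1*(-45/4))*16 = -45/4*16 = -180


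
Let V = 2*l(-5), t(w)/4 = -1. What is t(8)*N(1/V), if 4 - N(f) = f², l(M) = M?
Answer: -399/25 ≈ -15.960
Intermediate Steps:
t(w) = -4 (t(w) = 4*(-1) = -4)
V = -10 (V = 2*(-5) = -10)
N(f) = 4 - f²
t(8)*N(1/V) = -4*(4 - (1/(-10))²) = -4*(4 - (-⅒)²) = -4*(4 - 1*1/100) = -4*(4 - 1/100) = -4*399/100 = -399/25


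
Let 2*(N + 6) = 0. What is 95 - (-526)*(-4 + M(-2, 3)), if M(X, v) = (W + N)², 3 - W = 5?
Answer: 31655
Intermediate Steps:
N = -6 (N = -6 + (½)*0 = -6 + 0 = -6)
W = -2 (W = 3 - 1*5 = 3 - 5 = -2)
M(X, v) = 64 (M(X, v) = (-2 - 6)² = (-8)² = 64)
95 - (-526)*(-4 + M(-2, 3)) = 95 - (-526)*(-4 + 64) = 95 - (-526)*60 = 95 - 526*(-60) = 95 + 31560 = 31655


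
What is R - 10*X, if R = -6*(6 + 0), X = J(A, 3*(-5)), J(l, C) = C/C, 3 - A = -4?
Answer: -46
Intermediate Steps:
A = 7 (A = 3 - 1*(-4) = 3 + 4 = 7)
J(l, C) = 1
X = 1
R = -36 (R = -6*6 = -36)
R - 10*X = -36 - 10*1 = -36 - 10 = -46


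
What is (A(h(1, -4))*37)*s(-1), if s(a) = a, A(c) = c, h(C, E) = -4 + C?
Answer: 111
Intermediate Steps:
(A(h(1, -4))*37)*s(-1) = ((-4 + 1)*37)*(-1) = -3*37*(-1) = -111*(-1) = 111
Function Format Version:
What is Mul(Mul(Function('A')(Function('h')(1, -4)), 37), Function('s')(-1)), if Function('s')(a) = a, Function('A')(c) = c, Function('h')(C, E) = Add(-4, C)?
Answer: 111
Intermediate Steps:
Mul(Mul(Function('A')(Function('h')(1, -4)), 37), Function('s')(-1)) = Mul(Mul(Add(-4, 1), 37), -1) = Mul(Mul(-3, 37), -1) = Mul(-111, -1) = 111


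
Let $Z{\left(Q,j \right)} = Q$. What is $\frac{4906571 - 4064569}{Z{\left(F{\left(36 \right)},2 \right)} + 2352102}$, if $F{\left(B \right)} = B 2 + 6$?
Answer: $\frac{421001}{1176090} \approx 0.35797$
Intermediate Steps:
$F{\left(B \right)} = 6 + 2 B$ ($F{\left(B \right)} = 2 B + 6 = 6 + 2 B$)
$\frac{4906571 - 4064569}{Z{\left(F{\left(36 \right)},2 \right)} + 2352102} = \frac{4906571 - 4064569}{\left(6 + 2 \cdot 36\right) + 2352102} = \frac{842002}{\left(6 + 72\right) + 2352102} = \frac{842002}{78 + 2352102} = \frac{842002}{2352180} = 842002 \cdot \frac{1}{2352180} = \frac{421001}{1176090}$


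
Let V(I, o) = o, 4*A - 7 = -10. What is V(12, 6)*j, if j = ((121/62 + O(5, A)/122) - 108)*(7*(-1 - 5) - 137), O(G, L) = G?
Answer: 215294040/1891 ≈ 1.1385e+5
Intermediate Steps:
A = -¾ (A = 7/4 + (¼)*(-10) = 7/4 - 5/2 = -¾ ≈ -0.75000)
j = 35882340/1891 (j = ((121/62 + 5/122) - 108)*(7*(-1 - 5) - 137) = ((121*(1/62) + 5*(1/122)) - 108)*(7*(-6) - 137) = ((121/62 + 5/122) - 108)*(-42 - 137) = (3768/1891 - 108)*(-179) = -200460/1891*(-179) = 35882340/1891 ≈ 18975.)
V(12, 6)*j = 6*(35882340/1891) = 215294040/1891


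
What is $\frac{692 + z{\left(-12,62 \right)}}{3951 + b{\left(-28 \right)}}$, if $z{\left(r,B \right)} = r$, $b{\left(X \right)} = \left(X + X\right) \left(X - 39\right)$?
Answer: $\frac{680}{7703} \approx 0.088277$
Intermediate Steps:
$b{\left(X \right)} = 2 X \left(-39 + X\right)$
$\frac{692 + z{\left(-12,62 \right)}}{3951 + b{\left(-28 \right)}} = \frac{692 - 12}{3951 + 2 \left(-28\right) \left(-39 - 28\right)} = \frac{680}{3951 + 2 \left(-28\right) \left(-67\right)} = \frac{680}{3951 + 3752} = \frac{680}{7703}$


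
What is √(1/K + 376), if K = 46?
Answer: 7*√16238/46 ≈ 19.391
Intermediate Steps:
√(1/K + 376) = √(1/46 + 376) = √(17297/46) = 7*√16238/46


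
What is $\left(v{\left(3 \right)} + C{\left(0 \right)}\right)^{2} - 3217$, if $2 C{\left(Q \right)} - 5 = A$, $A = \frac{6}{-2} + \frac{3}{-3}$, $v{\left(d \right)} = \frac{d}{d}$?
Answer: $- \frac{12859}{4} \approx -3214.8$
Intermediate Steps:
$v{\left(d \right)} = 1$
$A = -4$ ($A = 6 \left(- \frac{1}{2}\right) + 3 \left(- \frac{1}{3}\right) = -3 - 1 = -4$)
$C{\left(Q \right)} = \frac{1}{2}$ ($C{\left(Q \right)} = \frac{5}{2} + \frac{1}{2} \left(-4\right) = \frac{5}{2} - 2 = \frac{1}{2}$)
$\left(v{\left(3 \right)} + C{\left(0 \right)}\right)^{2} - 3217 = \left(1 + \frac{1}{2}\right)^{2} - 3217 = \left(\frac{3}{2}\right)^{2} - 3217 = \frac{9}{4} - 3217 = - \frac{12859}{4}$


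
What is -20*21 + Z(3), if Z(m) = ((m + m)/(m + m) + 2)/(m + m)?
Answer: -839/2 ≈ -419.50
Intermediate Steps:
Z(m) = 3/(2*m) (Z(m) = ((2*m)/((2*m)) + 2)/((2*m)) = ((2*m)*(1/(2*m)) + 2)*(1/(2*m)) = (1 + 2)*(1/(2*m)) = 3*(1/(2*m)) = 3/(2*m))
-20*21 + Z(3) = -20*21 + (3/2)/3 = -420 + (3/2)*(⅓) = -420 + ½ = -839/2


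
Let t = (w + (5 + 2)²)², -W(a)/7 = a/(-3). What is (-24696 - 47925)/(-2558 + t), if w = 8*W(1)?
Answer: -653589/18187 ≈ -35.937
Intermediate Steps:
W(a) = 7*a/3 (W(a) = -7*a/(-3) = -7*a*(-1)/3 = -(-7)*a/3 = 7*a/3)
w = 56/3 (w = 8*((7/3)*1) = 8*(7/3) = 56/3 ≈ 18.667)
t = 41209/9 (t = (56/3 + (5 + 2)²)² = (56/3 + 7²)² = (56/3 + 49)² = (203/3)² = 41209/9 ≈ 4578.8)
(-24696 - 47925)/(-2558 + t) = (-24696 - 47925)/(-2558 + 41209/9) = -72621/18187/9 = -72621*9/18187 = -653589/18187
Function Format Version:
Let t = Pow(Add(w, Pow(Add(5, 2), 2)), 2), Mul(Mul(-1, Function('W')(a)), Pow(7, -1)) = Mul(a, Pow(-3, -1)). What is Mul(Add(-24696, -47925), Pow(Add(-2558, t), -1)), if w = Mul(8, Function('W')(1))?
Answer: Rational(-653589, 18187) ≈ -35.937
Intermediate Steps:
Function('W')(a) = Mul(Rational(7, 3), a) (Function('W')(a) = Mul(-7, Mul(a, Pow(-3, -1))) = Mul(-7, Mul(a, Rational(-1, 3))) = Mul(-7, Mul(Rational(-1, 3), a)) = Mul(Rational(7, 3), a))
w = Rational(56, 3) (w = Mul(8, Mul(Rational(7, 3), 1)) = Mul(8, Rational(7, 3)) = Rational(56, 3) ≈ 18.667)
t = Rational(41209, 9) (t = Pow(Add(Rational(56, 3), Pow(Add(5, 2), 2)), 2) = Pow(Add(Rational(56, 3), Pow(7, 2)), 2) = Pow(Add(Rational(56, 3), 49), 2) = Pow(Rational(203, 3), 2) = Rational(41209, 9) ≈ 4578.8)
Mul(Add(-24696, -47925), Pow(Add(-2558, t), -1)) = Mul(Add(-24696, -47925), Pow(Add(-2558, Rational(41209, 9)), -1)) = Mul(-72621, Pow(Rational(18187, 9), -1)) = Mul(-72621, Rational(9, 18187)) = Rational(-653589, 18187)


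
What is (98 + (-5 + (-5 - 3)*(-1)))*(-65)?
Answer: -6565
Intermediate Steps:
(98 + (-5 + (-5 - 3)*(-1)))*(-65) = (98 + (-5 - 8*(-1)))*(-65) = (98 + (-5 + 8))*(-65) = (98 + 3)*(-65) = 101*(-65) = -6565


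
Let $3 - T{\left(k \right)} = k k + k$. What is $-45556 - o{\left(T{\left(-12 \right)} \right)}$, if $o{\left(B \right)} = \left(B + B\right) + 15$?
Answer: $-45313$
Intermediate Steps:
$T{\left(k \right)} = 3 - k - k^{2}$ ($T{\left(k \right)} = 3 - \left(k k + k\right) = 3 - \left(k^{2} + k\right) = 3 - \left(k + k^{2}\right) = 3 - k - k^{2}$)
$o{\left(B \right)} = 15 + 2 B$ ($o{\left(B \right)} = 2 B + 15 = 15 + 2 B$)
$-45556 - o{\left(T{\left(-12 \right)} \right)} = -45556 - \left(15 + 2 \left(3 - -12 - \left(-12\right)^{2}\right)\right) = -45556 - \left(15 + 2 \left(3 + 12 - 144\right)\right) = -45556 - \left(15 + 2 \left(-129\right)\right) = -45556 - \left(15 - 258\right) = -45556 - -243 = -45556 + 243 = -45313$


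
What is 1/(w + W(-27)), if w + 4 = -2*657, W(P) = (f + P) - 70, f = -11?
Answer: -1/1426 ≈ -0.00070126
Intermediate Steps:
W(P) = -81 + P (W(P) = (-11 + P) - 70 = -81 + P)
w = -1318 (w = -4 - 2*657 = -4 - 1314 = -1318)
1/(w + W(-27)) = 1/(-1318 + (-81 - 27)) = 1/(-1318 - 108) = 1/(-1426) = -1/1426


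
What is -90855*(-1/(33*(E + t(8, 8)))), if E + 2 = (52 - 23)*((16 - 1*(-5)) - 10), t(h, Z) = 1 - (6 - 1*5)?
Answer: 30285/3487 ≈ 8.6851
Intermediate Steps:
t(h, Z) = 0 (t(h, Z) = 1 - (6 - 5) = 1 - 1*1 = 1 - 1 = 0)
E = 317 (E = -2 + (52 - 23)*((16 - 1*(-5)) - 10) = -2 + 29*((16 + 5) - 10) = -2 + 29*(21 - 10) = -2 + 29*11 = -2 + 319 = 317)
-90855*(-1/(33*(E + t(8, 8)))) = -90855*(-1/(33*(317 + 0))) = -90855/(317*(-33)) = -90855/(-10461) = -90855*(-1/10461) = 30285/3487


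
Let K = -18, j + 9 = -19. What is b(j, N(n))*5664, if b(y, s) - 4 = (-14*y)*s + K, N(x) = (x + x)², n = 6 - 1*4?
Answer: 35445312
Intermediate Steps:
j = -28 (j = -9 - 19 = -28)
n = 2 (n = 6 - 4 = 2)
N(x) = 4*x² (N(x) = (2*x)² = 4*x²)
b(y, s) = -14 - 14*s*y (b(y, s) = 4 + ((-14*y)*s - 18) = 4 + (-14*s*y - 18) = 4 + (-18 - 14*s*y) = -14 - 14*s*y)
b(j, N(n))*5664 = (-14 - 14*4*2²*(-28))*5664 = (-14 - 14*4*4*(-28))*5664 = (-14 - 14*16*(-28))*5664 = (-14 + 6272)*5664 = 6258*5664 = 35445312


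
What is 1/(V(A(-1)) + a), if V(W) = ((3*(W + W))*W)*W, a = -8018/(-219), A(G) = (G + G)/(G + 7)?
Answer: 657/23908 ≈ 0.027480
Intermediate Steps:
A(G) = 2*G/(7 + G) (A(G) = (2*G)/(7 + G) = 2*G/(7 + G))
a = 8018/219 (a = -8018*(-1/219) = 8018/219 ≈ 36.612)
V(W) = 6*W³ (V(W) = ((3*(2*W))*W)*W = ((6*W)*W)*W = (6*W²)*W = 6*W³)
1/(V(A(-1)) + a) = 1/(6*(2*(-1)/(7 - 1))³ + 8018/219) = 1/(6*(2*(-1)/6)³ + 8018/219) = 1/(6*(2*(-1)*(⅙))³ + 8018/219) = 1/(6*(-⅓)³ + 8018/219) = 1/(6*(-1/27) + 8018/219) = 1/(-2/9 + 8018/219) = 1/(23908/657) = 657/23908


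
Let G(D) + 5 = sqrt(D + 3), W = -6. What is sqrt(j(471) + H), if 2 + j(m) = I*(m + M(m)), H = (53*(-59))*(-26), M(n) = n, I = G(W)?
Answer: sqrt(76590 + 942*I*sqrt(3)) ≈ 276.76 + 2.948*I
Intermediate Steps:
G(D) = -5 + sqrt(3 + D) (G(D) = -5 + sqrt(D + 3) = -5 + sqrt(3 + D))
I = -5 + I*sqrt(3) (I = -5 + sqrt(3 - 6) = -5 + sqrt(-3) = -5 + I*sqrt(3) ≈ -5.0 + 1.732*I)
H = 81302 (H = -3127*(-26) = 81302)
j(m) = -2 + 2*m*(-5 + I*sqrt(3)) (j(m) = -2 + (-5 + I*sqrt(3))*(m + m) = -2 + (-5 + I*sqrt(3))*(2*m) = -2 + 2*m*(-5 + I*sqrt(3)))
sqrt(j(471) + H) = sqrt((-2 - 2*471*(5 - I*sqrt(3))) + 81302) = sqrt((-2 + (-4710 + 942*I*sqrt(3))) + 81302) = sqrt((-4712 + 942*I*sqrt(3)) + 81302) = sqrt(76590 + 942*I*sqrt(3))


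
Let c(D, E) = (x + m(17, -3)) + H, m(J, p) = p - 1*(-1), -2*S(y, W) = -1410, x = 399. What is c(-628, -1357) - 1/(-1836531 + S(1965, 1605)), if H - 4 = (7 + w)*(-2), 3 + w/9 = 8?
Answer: 545240323/1835826 ≈ 297.00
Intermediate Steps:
w = 45 (w = -27 + 9*8 = -27 + 72 = 45)
S(y, W) = 705 (S(y, W) = -½*(-1410) = 705)
m(J, p) = 1 + p (m(J, p) = p + 1 = 1 + p)
H = -100 (H = 4 + (7 + 45)*(-2) = 4 + 52*(-2) = 4 - 104 = -100)
c(D, E) = 297 (c(D, E) = (399 + (1 - 3)) - 100 = (399 - 2) - 100 = 397 - 100 = 297)
c(-628, -1357) - 1/(-1836531 + S(1965, 1605)) = 297 - 1/(-1836531 + 705) = 297 - 1/(-1835826) = 297 - 1*(-1/1835826) = 297 + 1/1835826 = 545240323/1835826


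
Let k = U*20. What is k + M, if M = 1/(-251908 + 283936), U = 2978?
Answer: 1907587681/32028 ≈ 59560.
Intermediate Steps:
k = 59560 (k = 2978*20 = 59560)
M = 1/32028 ≈ 3.1223e-5
k + M = 59560 + 1/32028 = 1907587681/32028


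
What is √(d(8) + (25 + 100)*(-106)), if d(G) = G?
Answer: I*√13242 ≈ 115.07*I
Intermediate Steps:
√(d(8) + (25 + 100)*(-106)) = √(8 + (25 + 100)*(-106)) = √(8 + 125*(-106)) = √(8 - 13250) = √(-13242) = I*√13242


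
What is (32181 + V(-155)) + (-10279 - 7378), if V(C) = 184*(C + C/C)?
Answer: -13812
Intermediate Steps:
V(C) = 184 + 184*C (V(C) = 184*(C + 1) = 184*(1 + C) = 184 + 184*C)
(32181 + V(-155)) + (-10279 - 7378) = (32181 + (184 + 184*(-155))) + (-10279 - 7378) = (32181 + (184 - 28520)) - 17657 = (32181 - 28336) - 17657 = 3845 - 17657 = -13812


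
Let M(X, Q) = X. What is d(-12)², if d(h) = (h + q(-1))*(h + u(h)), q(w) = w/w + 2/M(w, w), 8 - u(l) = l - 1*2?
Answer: 16900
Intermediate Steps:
u(l) = 10 - l (u(l) = 8 - (l - 1*2) = 8 - (l - 2) = 8 - (-2 + l) = 8 + (2 - l) = 10 - l)
q(w) = 1 + 2/w (q(w) = w/w + 2/w = 1 + 2/w)
d(h) = -10 + 10*h (d(h) = (h + (2 - 1)/(-1))*(h + (10 - h)) = (h - 1*1)*10 = (h - 1)*10 = (-1 + h)*10 = -10 + 10*h)
d(-12)² = (-10 + 10*(-12))² = (-10 - 120)² = (-130)² = 16900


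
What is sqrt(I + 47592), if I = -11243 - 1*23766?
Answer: sqrt(12583) ≈ 112.17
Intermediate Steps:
I = -35009 (I = -11243 - 23766 = -35009)
sqrt(I + 47592) = sqrt(-35009 + 47592) = sqrt(12583)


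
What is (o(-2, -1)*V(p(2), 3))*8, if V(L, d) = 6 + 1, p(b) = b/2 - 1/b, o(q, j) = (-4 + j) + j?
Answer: -336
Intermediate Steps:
o(q, j) = -4 + 2*j
p(b) = b/2 - 1/b (p(b) = b*(1/2) - 1/b = b/2 - 1/b)
V(L, d) = 7
(o(-2, -1)*V(p(2), 3))*8 = ((-4 + 2*(-1))*7)*8 = ((-4 - 2)*7)*8 = -6*7*8 = -42*8 = -336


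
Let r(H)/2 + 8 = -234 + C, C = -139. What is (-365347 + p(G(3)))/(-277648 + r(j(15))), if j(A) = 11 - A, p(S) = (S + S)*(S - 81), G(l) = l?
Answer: 73163/55682 ≈ 1.3139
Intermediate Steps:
p(S) = 2*S*(-81 + S) (p(S) = (2*S)*(-81 + S) = 2*S*(-81 + S))
r(H) = -762 (r(H) = -16 + 2*(-234 - 139) = -16 + 2*(-373) = -16 - 746 = -762)
(-365347 + p(G(3)))/(-277648 + r(j(15))) = (-365347 + 2*3*(-81 + 3))/(-277648 - 762) = (-365347 + 2*3*(-78))/(-278410) = (-365347 - 468)*(-1/278410) = -365815*(-1/278410) = 73163/55682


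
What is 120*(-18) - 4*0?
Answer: -2160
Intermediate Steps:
120*(-18) - 4*0 = -2160 + 0 = -2160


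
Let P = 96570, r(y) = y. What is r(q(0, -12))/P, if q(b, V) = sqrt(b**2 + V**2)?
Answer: 2/16095 ≈ 0.00012426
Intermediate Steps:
q(b, V) = sqrt(V**2 + b**2)
r(q(0, -12))/P = sqrt((-12)**2 + 0**2)/96570 = sqrt(144 + 0)*(1/96570) = sqrt(144)*(1/96570) = 12*(1/96570) = 2/16095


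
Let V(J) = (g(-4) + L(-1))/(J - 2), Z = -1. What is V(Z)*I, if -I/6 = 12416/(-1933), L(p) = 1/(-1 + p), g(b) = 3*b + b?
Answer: 409728/1933 ≈ 211.96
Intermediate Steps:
g(b) = 4*b
V(J) = -33/(2*(-2 + J)) (V(J) = (4*(-4) + 1/(-1 - 1))/(J - 2) = (-16 + 1/(-2))/(-2 + J) = (-16 - ½)/(-2 + J) = -33/(2*(-2 + J)))
I = 74496/1933 (I = -74496/(-1933) = -74496*(-1)/1933 = -6*(-12416/1933) = 74496/1933 ≈ 38.539)
V(Z)*I = -33/(-4 + 2*(-1))*(74496/1933) = -33/(-4 - 2)*(74496/1933) = -33/(-6)*(74496/1933) = -33*(-⅙)*(74496/1933) = (11/2)*(74496/1933) = 409728/1933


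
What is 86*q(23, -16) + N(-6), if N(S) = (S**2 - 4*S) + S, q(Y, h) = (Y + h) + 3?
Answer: 914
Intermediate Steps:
q(Y, h) = 3 + Y + h
N(S) = S**2 - 3*S
86*q(23, -16) + N(-6) = 86*(3 + 23 - 16) - 6*(-3 - 6) = 86*10 - 6*(-9) = 860 + 54 = 914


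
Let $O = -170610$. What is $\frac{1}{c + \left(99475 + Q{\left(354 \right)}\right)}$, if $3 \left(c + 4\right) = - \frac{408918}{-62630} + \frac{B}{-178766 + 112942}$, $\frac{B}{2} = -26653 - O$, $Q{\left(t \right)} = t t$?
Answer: $\frac{281083440}{63184105149203} \approx 4.4486 \cdot 10^{-6}$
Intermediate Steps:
$Q{\left(t \right)} = t^{2}$
$B = 287914$ ($B = 2 \left(-26653 - -170610\right) = 2 \left(-26653 + 170610\right) = 2 \cdot 143957 = 287914$)
$c = - \frac{922411837}{281083440}$ ($c = -4 + \frac{- \frac{408918}{-62630} + \frac{287914}{-178766 + 112942}}{3} = -4 + \frac{\left(-408918\right) \left(- \frac{1}{62630}\right) + \frac{287914}{-65824}}{3} = -4 + \frac{\frac{204459}{31315} + 287914 \left(- \frac{1}{65824}\right)}{3} = -4 + \frac{\frac{204459}{31315} - \frac{13087}{2992}}{3} = -4 + \frac{1}{3} \cdot \frac{201921923}{93694480} = -4 + \frac{201921923}{281083440} = - \frac{922411837}{281083440} \approx -3.2816$)
$\frac{1}{c + \left(99475 + Q{\left(354 \right)}\right)} = \frac{1}{- \frac{922411837}{281083440} + \left(99475 + 354^{2}\right)} = \frac{1}{- \frac{922411837}{281083440} + \left(99475 + 125316\right)} = \frac{1}{- \frac{922411837}{281083440} + 224791} = \frac{1}{\frac{63184105149203}{281083440}} = \frac{281083440}{63184105149203}$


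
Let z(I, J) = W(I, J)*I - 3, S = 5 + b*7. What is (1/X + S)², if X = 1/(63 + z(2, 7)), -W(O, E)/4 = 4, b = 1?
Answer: 1600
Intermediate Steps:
W(O, E) = -16 (W(O, E) = -4*4 = -16)
S = 12 (S = 5 + 1*7 = 5 + 7 = 12)
z(I, J) = -3 - 16*I (z(I, J) = -16*I - 3 = -3 - 16*I)
X = 1/28 (X = 1/(63 + (-3 - 16*2)) = 1/(63 + (-3 - 32)) = 1/(63 - 35) = 1/28 ≈ 0.035714)
(1/X + S)² = (1/(1/28) + 12)² = (28 + 12)² = 40² = 1600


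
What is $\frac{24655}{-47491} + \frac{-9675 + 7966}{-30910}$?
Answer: $- \frac{680923931}{1467946810} \approx -0.46386$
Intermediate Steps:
$\frac{24655}{-47491} + \frac{-9675 + 7966}{-30910} = 24655 \left(- \frac{1}{47491}\right) - - \frac{1709}{30910} = - \frac{24655}{47491} + \frac{1709}{30910} = - \frac{680923931}{1467946810}$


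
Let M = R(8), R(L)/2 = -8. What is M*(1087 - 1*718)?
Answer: -5904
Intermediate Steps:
R(L) = -16 (R(L) = 2*(-8) = -16)
M = -16
M*(1087 - 1*718) = -16*(1087 - 1*718) = -16*(1087 - 718) = -16*369 = -5904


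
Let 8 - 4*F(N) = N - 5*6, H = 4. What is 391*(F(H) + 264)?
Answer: 213095/2 ≈ 1.0655e+5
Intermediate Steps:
F(N) = 19/2 - N/4 (F(N) = 2 - (N - 5*6)/4 = 2 - (N - 30)/4 = 2 - (-30 + N)/4 = 2 + (15/2 - N/4) = 19/2 - N/4)
391*(F(H) + 264) = 391*((19/2 - ¼*4) + 264) = 391*((19/2 - 1) + 264) = 391*(17/2 + 264) = 391*(545/2) = 213095/2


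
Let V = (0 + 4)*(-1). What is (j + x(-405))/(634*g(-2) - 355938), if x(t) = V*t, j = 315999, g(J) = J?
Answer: -317619/357206 ≈ -0.88918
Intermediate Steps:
V = -4 (V = 4*(-1) = -4)
x(t) = -4*t
(j + x(-405))/(634*g(-2) - 355938) = (315999 - 4*(-405))/(634*(-2) - 355938) = (315999 + 1620)/(-1268 - 355938) = 317619/(-357206) = 317619*(-1/357206) = -317619/357206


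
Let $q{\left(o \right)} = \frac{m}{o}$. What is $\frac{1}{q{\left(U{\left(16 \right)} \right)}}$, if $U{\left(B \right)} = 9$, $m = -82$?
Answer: $- \frac{9}{82} \approx -0.10976$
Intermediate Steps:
$q{\left(o \right)} = - \frac{82}{o}$
$\frac{1}{q{\left(U{\left(16 \right)} \right)}} = \frac{1}{\left(-82\right) \frac{1}{9}} = \frac{1}{- \frac{82}{9}} = - \frac{9}{82}$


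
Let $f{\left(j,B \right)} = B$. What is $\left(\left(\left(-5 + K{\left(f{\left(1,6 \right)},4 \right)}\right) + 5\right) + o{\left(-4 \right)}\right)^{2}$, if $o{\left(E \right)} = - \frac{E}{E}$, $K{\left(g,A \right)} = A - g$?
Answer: $9$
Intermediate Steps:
$o{\left(E \right)} = -1$ ($o{\left(E \right)} = \left(-1\right) 1 = -1$)
$\left(\left(\left(-5 + K{\left(f{\left(1,6 \right)},4 \right)}\right) + 5\right) + o{\left(-4 \right)}\right)^{2} = \left(\left(\left(-5 + \left(4 - 6\right)\right) + 5\right) - 1\right)^{2} = \left(\left(\left(-5 - 2\right) + 5\right) - 1\right)^{2} = \left(\left(-7 + 5\right) - 1\right)^{2} = \left(-2 - 1\right)^{2} = \left(-3\right)^{2} = 9$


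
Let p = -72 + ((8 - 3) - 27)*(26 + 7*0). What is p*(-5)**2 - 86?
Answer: -16186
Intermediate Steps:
p = -644 (p = -72 + (5 - 27)*(26 + 0) = -72 - 22*26 = -72 - 572 = -644)
p*(-5)**2 - 86 = -644*(-5)**2 - 86 = -644*25 - 86 = -16100 - 86 = -16186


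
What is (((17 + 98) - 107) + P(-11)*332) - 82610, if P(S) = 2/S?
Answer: -909286/11 ≈ -82662.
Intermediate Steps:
(((17 + 98) - 107) + P(-11)*332) - 82610 = (((17 + 98) - 107) + (2/(-11))*332) - 82610 = ((115 - 107) + (2*(-1/11))*332) - 82610 = (8 - 2/11*332) - 82610 = (8 - 664/11) - 82610 = -576/11 - 82610 = -909286/11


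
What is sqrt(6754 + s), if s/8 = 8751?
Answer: sqrt(76762) ≈ 277.06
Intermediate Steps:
s = 70008 (s = 8*8751 = 70008)
sqrt(6754 + s) = sqrt(6754 + 70008) = sqrt(76762)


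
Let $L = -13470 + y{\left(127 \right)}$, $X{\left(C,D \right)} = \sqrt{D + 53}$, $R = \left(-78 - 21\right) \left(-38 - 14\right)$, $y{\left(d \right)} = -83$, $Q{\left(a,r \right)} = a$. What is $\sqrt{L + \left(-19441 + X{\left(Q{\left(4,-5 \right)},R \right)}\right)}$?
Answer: $\sqrt{-32994 + \sqrt{5201}} \approx 181.44 i$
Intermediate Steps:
$R = 5148$ ($R = \left(-99\right) \left(-52\right) = 5148$)
$X{\left(C,D \right)} = \sqrt{53 + D}$
$L = -13553$ ($L = -13470 - 83 = -13553$)
$\sqrt{L + \left(-19441 + X{\left(Q{\left(4,-5 \right)},R \right)}\right)} = \sqrt{-13553 - \left(19441 - \sqrt{53 + 5148}\right)} = \sqrt{-13553 - \left(19441 - \sqrt{5201}\right)} = \sqrt{-32994 + \sqrt{5201}}$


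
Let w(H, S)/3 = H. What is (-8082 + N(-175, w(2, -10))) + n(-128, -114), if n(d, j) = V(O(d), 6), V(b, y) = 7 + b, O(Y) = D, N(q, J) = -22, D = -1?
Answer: -8098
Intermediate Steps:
w(H, S) = 3*H
O(Y) = -1
n(d, j) = 6 (n(d, j) = 7 - 1 = 6)
(-8082 + N(-175, w(2, -10))) + n(-128, -114) = (-8082 - 22) + 6 = -8104 + 6 = -8098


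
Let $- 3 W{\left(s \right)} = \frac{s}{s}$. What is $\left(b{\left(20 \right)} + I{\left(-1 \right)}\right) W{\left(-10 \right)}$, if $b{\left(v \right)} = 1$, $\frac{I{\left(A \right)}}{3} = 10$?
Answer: $- \frac{31}{3} \approx -10.333$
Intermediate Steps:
$I{\left(A \right)} = 30$ ($I{\left(A \right)} = 3 \cdot 10 = 30$)
$W{\left(s \right)} = - \frac{1}{3}$ ($W{\left(s \right)} = - \frac{s \frac{1}{s}}{3} = \left(- \frac{1}{3}\right) 1 = - \frac{1}{3}$)
$\left(b{\left(20 \right)} + I{\left(-1 \right)}\right) W{\left(-10 \right)} = \left(1 + 30\right) \left(- \frac{1}{3}\right) = 31 \left(- \frac{1}{3}\right) = - \frac{31}{3}$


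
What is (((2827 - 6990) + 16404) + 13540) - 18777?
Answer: 7004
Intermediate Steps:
(((2827 - 6990) + 16404) + 13540) - 18777 = ((-4163 + 16404) + 13540) - 18777 = (12241 + 13540) - 18777 = 25781 - 18777 = 7004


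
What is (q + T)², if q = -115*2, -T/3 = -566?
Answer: 2155024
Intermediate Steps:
T = 1698 (T = -3*(-566) = 1698)
q = -230
(q + T)² = (-230 + 1698)² = 1468² = 2155024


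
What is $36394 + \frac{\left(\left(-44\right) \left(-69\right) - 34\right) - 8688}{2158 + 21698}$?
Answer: $\frac{434104789}{11928} \approx 36394.0$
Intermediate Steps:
$36394 + \frac{\left(\left(-44\right) \left(-69\right) - 34\right) - 8688}{2158 + 21698} = 36394 + \frac{\left(3036 - 34\right) - 8688}{23856} = 36394 + \left(3002 - 8688\right) \frac{1}{23856} = 36394 - \frac{2843}{11928} = \frac{434104789}{11928}$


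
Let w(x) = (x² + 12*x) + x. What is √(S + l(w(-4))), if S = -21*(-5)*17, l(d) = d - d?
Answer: √1785 ≈ 42.249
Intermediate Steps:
w(x) = x² + 13*x
l(d) = 0
S = 1785 (S = 105*17 = 1785)
√(S + l(w(-4))) = √(1785 + 0) = √1785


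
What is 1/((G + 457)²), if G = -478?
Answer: 1/441 ≈ 0.0022676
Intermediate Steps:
1/((G + 457)²) = 1/((-478 + 457)²) = 1/((-21)²) = 1/441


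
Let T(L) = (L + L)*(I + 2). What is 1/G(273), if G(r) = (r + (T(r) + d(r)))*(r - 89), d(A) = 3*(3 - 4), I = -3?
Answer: -1/50784 ≈ -1.9691e-5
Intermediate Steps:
T(L) = -2*L (T(L) = (L + L)*(-3 + 2) = (2*L)*(-1) = -2*L)
d(A) = -3 (d(A) = 3*(-1) = -3)
G(r) = (-89 + r)*(-3 - r) (G(r) = (r + (-2*r - 3))*(r - 89) = (r + (-3 - 2*r))*(-89 + r) = (-3 - r)*(-89 + r) = (-89 + r)*(-3 - r))
1/G(273) = 1/(267 - 1*273² + 86*273) = 1/(267 - 1*74529 + 23478) = 1/(267 - 74529 + 23478) = 1/(-50784) = -1/50784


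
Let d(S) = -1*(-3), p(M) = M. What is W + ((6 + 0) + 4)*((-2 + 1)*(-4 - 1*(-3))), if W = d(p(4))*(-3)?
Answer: 1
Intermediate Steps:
d(S) = 3
W = -9 (W = 3*(-3) = -9)
W + ((6 + 0) + 4)*((-2 + 1)*(-4 - 1*(-3))) = -9 + ((6 + 0) + 4)*((-2 + 1)*(-4 - 1*(-3))) = -9 + (6 + 4)*(-(-4 + 3)) = -9 + 10*(-1*(-1)) = -9 + 10*1 = -9 + 10 = 1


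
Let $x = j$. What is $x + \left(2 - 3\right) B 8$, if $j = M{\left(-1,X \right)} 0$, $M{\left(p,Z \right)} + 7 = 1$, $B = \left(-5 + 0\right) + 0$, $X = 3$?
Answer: $40$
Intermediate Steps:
$B = -5$ ($B = -5 + 0 = -5$)
$M{\left(p,Z \right)} = -6$ ($M{\left(p,Z \right)} = -7 + 1 = -6$)
$j = 0$ ($j = \left(-6\right) 0 = 0$)
$x = 0$
$x + \left(2 - 3\right) B 8 = 0 + \left(2 - 3\right) \left(-5\right) 8 = 0 + \left(-1\right) \left(-5\right) 8 = 0 + 5 \cdot 8 = 0 + 40 = 40$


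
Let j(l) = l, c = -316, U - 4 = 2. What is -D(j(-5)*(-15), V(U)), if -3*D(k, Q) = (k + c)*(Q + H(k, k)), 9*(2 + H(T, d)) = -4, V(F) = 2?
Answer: 964/27 ≈ 35.704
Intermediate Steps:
U = 6 (U = 4 + 2 = 6)
H(T, d) = -22/9 (H(T, d) = -2 + (⅑)*(-4) = -2 - 4/9 = -22/9)
D(k, Q) = -(-316 + k)*(-22/9 + Q)/3 (D(k, Q) = -(k - 316)*(Q - 22/9)/3 = -(-316 + k)*(-22/9 + Q)/3)
-D(j(-5)*(-15), V(U)) = -(-6952/27 + 22*(-5*(-15))/27 + (316/3)*2 - ⅓*2*(-5*(-15))) = -(-6952/27 + (22/27)*75 + 632/3 - ⅓*2*75) = -(-6952/27 + 550/9 + 632/3 - 50) = -1*(-964/27) = 964/27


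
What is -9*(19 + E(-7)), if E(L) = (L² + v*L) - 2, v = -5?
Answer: -909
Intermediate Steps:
E(L) = -2 + L² - 5*L (E(L) = (L² - 5*L) - 2 = -2 + L² - 5*L)
-9*(19 + E(-7)) = -9*(19 + (-2 + (-7)² - 5*(-7))) = -9*(19 + (-2 + 49 + 35)) = -9*(19 + 82) = -9*101 = -909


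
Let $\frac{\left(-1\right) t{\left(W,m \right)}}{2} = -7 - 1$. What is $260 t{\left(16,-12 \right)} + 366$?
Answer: $4526$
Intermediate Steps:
$t{\left(W,m \right)} = 16$ ($t{\left(W,m \right)} = - 2 \left(-7 - 1\right) = \left(-2\right) \left(-8\right) = 16$)
$260 t{\left(16,-12 \right)} + 366 = 260 \cdot 16 + 366 = 4160 + 366 = 4526$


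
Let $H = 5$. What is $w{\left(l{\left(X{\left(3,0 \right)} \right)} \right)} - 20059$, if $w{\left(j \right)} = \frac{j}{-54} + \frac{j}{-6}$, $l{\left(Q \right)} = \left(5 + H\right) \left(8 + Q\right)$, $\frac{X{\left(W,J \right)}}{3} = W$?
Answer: $- \frac{542443}{27} \approx -20090.0$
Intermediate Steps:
$X{\left(W,J \right)} = 3 W$
$l{\left(Q \right)} = 80 + 10 Q$ ($l{\left(Q \right)} = \left(5 + 5\right) \left(8 + Q\right) = 10 \left(8 + Q\right) = 80 + 10 Q$)
$w{\left(j \right)} = - \frac{5 j}{27}$ ($w{\left(j \right)} = j \left(- \frac{1}{54}\right) + j \left(- \frac{1}{6}\right) = - \frac{j}{54} - \frac{j}{6} = - \frac{5 j}{27}$)
$w{\left(l{\left(X{\left(3,0 \right)} \right)} \right)} - 20059 = - \frac{5 \left(80 + 10 \cdot 3 \cdot 3\right)}{27} - 20059 = - \frac{5 \left(80 + 10 \cdot 9\right)}{27} - 20059 = - \frac{5 \left(80 + 90\right)}{27} - 20059 = \left(- \frac{5}{27}\right) 170 - 20059 = - \frac{850}{27} - 20059 = - \frac{542443}{27}$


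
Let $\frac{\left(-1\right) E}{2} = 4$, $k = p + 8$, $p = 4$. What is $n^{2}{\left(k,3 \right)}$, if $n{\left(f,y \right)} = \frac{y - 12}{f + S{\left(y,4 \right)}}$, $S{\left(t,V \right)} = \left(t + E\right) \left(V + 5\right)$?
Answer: $\frac{9}{121} \approx 0.07438$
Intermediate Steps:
$k = 12$ ($k = 4 + 8 = 12$)
$E = -8$ ($E = \left(-2\right) 4 = -8$)
$S{\left(t,V \right)} = \left(-8 + t\right) \left(5 + V\right)$ ($S{\left(t,V \right)} = \left(t - 8\right) \left(V + 5\right) = \left(-8 + t\right) \left(5 + V\right)$)
$n{\left(f,y \right)} = \frac{-12 + y}{-72 + f + 9 y}$ ($n{\left(f,y \right)} = \frac{y - 12}{f + \left(-40 - 32 + 5 y + 4 y\right)} = \frac{-12 + y}{f + \left(-40 - 32 + 5 y + 4 y\right)} = \frac{-12 + y}{f + \left(-72 + 9 y\right)} = \frac{-12 + y}{-72 + f + 9 y}$)
$n^{2}{\left(k,3 \right)} = \left(\frac{-12 + 3}{-72 + 12 + 9 \cdot 3}\right)^{2} = \left(\frac{1}{-72 + 12 + 27} \left(-9\right)\right)^{2} = \left(\frac{1}{-33} \left(-9\right)\right)^{2} = \left(\left(- \frac{1}{33}\right) \left(-9\right)\right)^{2} = \left(\frac{3}{11}\right)^{2} = \frac{9}{121}$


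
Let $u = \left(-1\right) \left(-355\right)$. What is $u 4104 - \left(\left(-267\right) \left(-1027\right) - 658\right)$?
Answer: $1183369$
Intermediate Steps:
$u = 355$
$u 4104 - \left(\left(-267\right) \left(-1027\right) - 658\right) = 355 \cdot 4104 - \left(\left(-267\right) \left(-1027\right) - 658\right) = 1456920 - \left(274209 - 658\right) = 1456920 - 273551 = 1183369$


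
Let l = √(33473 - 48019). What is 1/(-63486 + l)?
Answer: -31743/2015243371 - I*√14546/4030486742 ≈ -1.5751e-5 - 2.9924e-8*I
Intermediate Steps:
l = I*√14546 (l = √(-14546) = I*√14546 ≈ 120.61*I)
1/(-63486 + l) = 1/(-63486 + I*√14546)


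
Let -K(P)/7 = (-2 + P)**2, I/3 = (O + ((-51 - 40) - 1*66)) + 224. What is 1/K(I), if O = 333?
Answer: -1/10046428 ≈ -9.9538e-8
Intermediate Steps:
I = 1200 (I = 3*((333 + ((-51 - 40) - 1*66)) + 224) = 3*((333 + (-91 - 66)) + 224) = 3*((333 - 157) + 224) = 3*(176 + 224) = 3*400 = 1200)
K(P) = -7*(-2 + P)**2
1/K(I) = 1/(-7*(-2 + 1200)**2) = 1/(-7*1198**2) = 1/(-7*1435204) = 1/(-10046428) = -1/10046428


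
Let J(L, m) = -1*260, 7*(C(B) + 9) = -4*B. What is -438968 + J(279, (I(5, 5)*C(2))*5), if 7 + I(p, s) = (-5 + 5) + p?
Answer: -439228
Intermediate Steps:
I(p, s) = -7 + p (I(p, s) = -7 + ((-5 + 5) + p) = -7 + (0 + p) = -7 + p)
C(B) = -9 - 4*B/7 (C(B) = -9 + (-4*B)/7 = -9 - 4*B/7)
J(L, m) = -260
-438968 + J(279, (I(5, 5)*C(2))*5) = -438968 - 260 = -439228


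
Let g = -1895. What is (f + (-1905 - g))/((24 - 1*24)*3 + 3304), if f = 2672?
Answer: 1331/1652 ≈ 0.80569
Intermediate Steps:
(f + (-1905 - g))/((24 - 1*24)*3 + 3304) = (2672 + (-1905 - 1*(-1895)))/((24 - 1*24)*3 + 3304) = (2672 + (-1905 + 1895))/((24 - 24)*3 + 3304) = (2672 - 10)/(0*3 + 3304) = 2662/(0 + 3304) = 2662/3304 = 2662*(1/3304) = 1331/1652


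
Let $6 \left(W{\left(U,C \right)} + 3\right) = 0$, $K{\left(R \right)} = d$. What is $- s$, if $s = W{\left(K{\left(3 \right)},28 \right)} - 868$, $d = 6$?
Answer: $871$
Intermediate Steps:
$K{\left(R \right)} = 6$
$W{\left(U,C \right)} = -3$ ($W{\left(U,C \right)} = -3 + \frac{1}{6} \cdot 0 = -3 + 0 = -3$)
$s = -871$ ($s = -3 - 868 = -871$)
$- s = \left(-1\right) \left(-871\right) = 871$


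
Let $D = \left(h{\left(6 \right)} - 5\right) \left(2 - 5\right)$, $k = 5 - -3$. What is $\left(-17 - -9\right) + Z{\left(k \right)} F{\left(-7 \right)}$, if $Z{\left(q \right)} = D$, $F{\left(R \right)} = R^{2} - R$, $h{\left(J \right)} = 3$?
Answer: $328$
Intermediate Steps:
$k = 8$ ($k = 5 + 3 = 8$)
$D = 6$ ($D = \left(3 - 5\right) \left(2 - 5\right) = \left(-2\right) \left(-3\right) = 6$)
$Z{\left(q \right)} = 6$
$\left(-17 - -9\right) + Z{\left(k \right)} F{\left(-7 \right)} = \left(-17 - -9\right) + 6 \left(- 7 \left(-1 - 7\right)\right) = \left(-17 + 9\right) + 6 \left(\left(-7\right) \left(-8\right)\right) = -8 + 6 \cdot 56 = -8 + 336 = 328$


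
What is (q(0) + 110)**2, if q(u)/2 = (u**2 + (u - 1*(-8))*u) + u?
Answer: 12100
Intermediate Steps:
q(u) = 2*u + 2*u**2 + 2*u*(8 + u) (q(u) = 2*((u**2 + (u - 1*(-8))*u) + u) = 2*((u**2 + (u + 8)*u) + u) = 2*((u**2 + (8 + u)*u) + u) = 2*((u**2 + u*(8 + u)) + u) = 2*(u + u**2 + u*(8 + u)) = 2*u + 2*u**2 + 2*u*(8 + u))
(q(0) + 110)**2 = (2*0*(9 + 2*0) + 110)**2 = (2*0*(9 + 0) + 110)**2 = (2*0*9 + 110)**2 = (0 + 110)**2 = 110**2 = 12100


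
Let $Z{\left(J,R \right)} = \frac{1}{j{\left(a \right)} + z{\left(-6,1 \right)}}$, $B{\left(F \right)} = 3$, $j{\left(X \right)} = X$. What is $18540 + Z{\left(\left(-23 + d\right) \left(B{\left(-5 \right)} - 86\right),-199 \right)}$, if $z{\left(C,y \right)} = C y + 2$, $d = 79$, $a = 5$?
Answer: $18541$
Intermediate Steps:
$z{\left(C,y \right)} = 2 + C y$
$Z{\left(J,R \right)} = 1$ ($Z{\left(J,R \right)} = \frac{1}{5 + \left(2 - 6\right)} = \frac{1}{5 - 4} = 1^{-1} = 1$)
$18540 + Z{\left(\left(-23 + d\right) \left(B{\left(-5 \right)} - 86\right),-199 \right)} = 18540 + 1 = 18541$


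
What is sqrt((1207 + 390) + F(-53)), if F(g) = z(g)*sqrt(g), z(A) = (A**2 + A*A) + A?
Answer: sqrt(1597 + 5565*I*sqrt(53)) ≈ 145.16 + 139.55*I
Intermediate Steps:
z(A) = A + 2*A**2 (z(A) = (A**2 + A**2) + A = 2*A**2 + A = A + 2*A**2)
F(g) = g**(3/2)*(1 + 2*g) (F(g) = (g*(1 + 2*g))*sqrt(g) = g**(3/2)*(1 + 2*g))
sqrt((1207 + 390) + F(-53)) = sqrt((1207 + 390) + (-53)**(3/2)*(1 + 2*(-53))) = sqrt(1597 + (-53*I*sqrt(53))*(1 - 106)) = sqrt(1597 - 53*I*sqrt(53)*(-105)) = sqrt(1597 + 5565*I*sqrt(53))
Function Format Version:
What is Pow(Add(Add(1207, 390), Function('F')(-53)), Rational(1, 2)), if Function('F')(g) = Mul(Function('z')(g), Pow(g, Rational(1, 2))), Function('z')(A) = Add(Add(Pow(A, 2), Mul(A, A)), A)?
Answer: Pow(Add(1597, Mul(5565, I, Pow(53, Rational(1, 2)))), Rational(1, 2)) ≈ Add(145.16, Mul(139.55, I))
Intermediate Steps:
Function('z')(A) = Add(A, Mul(2, Pow(A, 2))) (Function('z')(A) = Add(Add(Pow(A, 2), Pow(A, 2)), A) = Add(Mul(2, Pow(A, 2)), A) = Add(A, Mul(2, Pow(A, 2))))
Function('F')(g) = Mul(Pow(g, Rational(3, 2)), Add(1, Mul(2, g))) (Function('F')(g) = Mul(Mul(g, Add(1, Mul(2, g))), Pow(g, Rational(1, 2))) = Mul(Pow(g, Rational(3, 2)), Add(1, Mul(2, g))))
Pow(Add(Add(1207, 390), Function('F')(-53)), Rational(1, 2)) = Pow(Add(Add(1207, 390), Mul(Pow(-53, Rational(3, 2)), Add(1, Mul(2, -53)))), Rational(1, 2)) = Pow(Add(1597, Mul(Mul(-53, I, Pow(53, Rational(1, 2))), Add(1, -106))), Rational(1, 2)) = Pow(Add(1597, Mul(Mul(-53, I, Pow(53, Rational(1, 2))), -105)), Rational(1, 2)) = Pow(Add(1597, Mul(5565, I, Pow(53, Rational(1, 2)))), Rational(1, 2))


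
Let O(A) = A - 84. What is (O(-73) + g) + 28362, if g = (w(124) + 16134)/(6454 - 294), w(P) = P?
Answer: 7898139/280 ≈ 28208.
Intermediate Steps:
O(A) = -84 + A
g = 739/280 (g = (124 + 16134)/(6454 - 294) = 16258/6160 = 16258*(1/6160) = 739/280 ≈ 2.6393)
(O(-73) + g) + 28362 = ((-84 - 73) + 739/280) + 28362 = (-157 + 739/280) + 28362 = -43221/280 + 28362 = 7898139/280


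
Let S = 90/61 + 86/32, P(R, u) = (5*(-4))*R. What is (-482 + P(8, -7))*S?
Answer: -1304223/488 ≈ -2672.6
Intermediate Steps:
P(R, u) = -20*R
S = 4063/976 (S = 90*(1/61) + 86*(1/32) = 90/61 + 43/16 = 4063/976 ≈ 4.1629)
(-482 + P(8, -7))*S = (-482 - 20*8)*(4063/976) = (-482 - 160)*(4063/976) = -642*4063/976 = -1304223/488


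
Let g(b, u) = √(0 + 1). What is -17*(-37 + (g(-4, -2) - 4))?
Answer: 680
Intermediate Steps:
g(b, u) = 1 (g(b, u) = √1 = 1)
-17*(-37 + (g(-4, -2) - 4)) = -17*(-37 + (1 - 4)) = -17*(-37 - 3) = -17*(-40) = 680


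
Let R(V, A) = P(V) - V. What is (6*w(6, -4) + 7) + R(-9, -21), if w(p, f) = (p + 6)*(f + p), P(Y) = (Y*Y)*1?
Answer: 241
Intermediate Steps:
P(Y) = Y**2 (P(Y) = Y**2*1 = Y**2)
w(p, f) = (6 + p)*(f + p)
R(V, A) = V**2 - V
(6*w(6, -4) + 7) + R(-9, -21) = (6*(6**2 + 6*(-4) + 6*6 - 4*6) + 7) - 9*(-1 - 9) = (6*(36 - 24 + 36 - 24) + 7) - 9*(-10) = (6*24 + 7) + 90 = (144 + 7) + 90 = 151 + 90 = 241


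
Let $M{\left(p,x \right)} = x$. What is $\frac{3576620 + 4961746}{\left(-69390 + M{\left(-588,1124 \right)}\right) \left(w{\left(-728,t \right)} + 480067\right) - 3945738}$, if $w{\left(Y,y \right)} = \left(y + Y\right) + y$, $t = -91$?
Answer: $- \frac{1423061}{5452346250} \approx -0.000261$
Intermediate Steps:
$w{\left(Y,y \right)} = Y + 2 y$ ($w{\left(Y,y \right)} = \left(Y + y\right) + y = Y + 2 y$)
$\frac{3576620 + 4961746}{\left(-69390 + M{\left(-588,1124 \right)}\right) \left(w{\left(-728,t \right)} + 480067\right) - 3945738} = \frac{3576620 + 4961746}{\left(-69390 + 1124\right) \left(\left(-728 + 2 \left(-91\right)\right) + 480067\right) - 3945738} = \frac{8538366}{- 68266 \left(\left(-728 - 182\right) + 480067\right) - 3945738} = \frac{8538366}{- 68266 \left(-910 + 480067\right) - 3945738} = \frac{8538366}{\left(-68266\right) 479157 - 3945738} = \frac{8538366}{-32710131762 - 3945738} = \frac{8538366}{-32714077500} = 8538366 \left(- \frac{1}{32714077500}\right) = - \frac{1423061}{5452346250}$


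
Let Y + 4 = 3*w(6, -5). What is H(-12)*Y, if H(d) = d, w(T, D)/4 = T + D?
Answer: -96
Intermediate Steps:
w(T, D) = 4*D + 4*T (w(T, D) = 4*(T + D) = 4*(D + T) = 4*D + 4*T)
Y = 8 (Y = -4 + 3*(4*(-5) + 4*6) = -4 + 3*(-20 + 24) = -4 + 3*4 = -4 + 12 = 8)
H(-12)*Y = -12*8 = -96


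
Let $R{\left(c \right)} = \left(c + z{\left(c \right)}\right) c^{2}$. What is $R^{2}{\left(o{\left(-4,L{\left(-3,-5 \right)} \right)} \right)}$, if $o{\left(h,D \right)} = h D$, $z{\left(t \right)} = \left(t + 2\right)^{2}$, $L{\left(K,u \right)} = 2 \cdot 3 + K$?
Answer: $160579584$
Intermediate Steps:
$L{\left(K,u \right)} = 6 + K$
$z{\left(t \right)} = \left(2 + t\right)^{2}$
$o{\left(h,D \right)} = D h$
$R{\left(c \right)} = c^{2} \left(c + \left(2 + c\right)^{2}\right)$ ($R{\left(c \right)} = \left(c + \left(2 + c\right)^{2}\right) c^{2} = c^{2} \left(c + \left(2 + c\right)^{2}\right)$)
$R^{2}{\left(o{\left(-4,L{\left(-3,-5 \right)} \right)} \right)} = \left(\left(\left(6 - 3\right) \left(-4\right)\right)^{2} \left(\left(6 - 3\right) \left(-4\right) + \left(2 + \left(6 - 3\right) \left(-4\right)\right)^{2}\right)\right)^{2} = \left(\left(3 \left(-4\right)\right)^{2} \left(3 \left(-4\right) + \left(2 + 3 \left(-4\right)\right)^{2}\right)\right)^{2} = \left(\left(-12\right)^{2} \left(-12 + \left(2 - 12\right)^{2}\right)\right)^{2} = \left(144 \left(-12 + \left(-10\right)^{2}\right)\right)^{2} = \left(144 \left(-12 + 100\right)\right)^{2} = \left(144 \cdot 88\right)^{2} = 12672^{2} = 160579584$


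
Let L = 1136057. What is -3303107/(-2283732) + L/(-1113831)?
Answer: 120517027577/282632388588 ≈ 0.42641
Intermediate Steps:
-3303107/(-2283732) + L/(-1113831) = -3303107/(-2283732) + 1136057/(-1113831) = -3303107*(-1/2283732) + 1136057*(-1/1113831) = 3303107/2283732 - 1136057/1113831 = 120517027577/282632388588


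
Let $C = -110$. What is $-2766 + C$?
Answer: $-2876$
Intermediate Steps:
$-2766 + C = -2766 - 110 = -2876$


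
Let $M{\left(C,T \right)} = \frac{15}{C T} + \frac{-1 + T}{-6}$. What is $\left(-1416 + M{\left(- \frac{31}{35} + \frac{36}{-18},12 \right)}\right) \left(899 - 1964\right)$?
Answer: $\frac{610223345}{404} \approx 1.5105 \cdot 10^{6}$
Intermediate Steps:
$M{\left(C,T \right)} = \frac{1}{6} - \frac{T}{6} + \frac{15}{C T}$ ($M{\left(C,T \right)} = 15 \frac{1}{C T} + \left(-1 + T\right) \left(- \frac{1}{6}\right) = \frac{15}{C T} - \left(- \frac{1}{6} + \frac{T}{6}\right) = \frac{1}{6} - \frac{T}{6} + \frac{15}{C T}$)
$\left(-1416 + M{\left(- \frac{31}{35} + \frac{36}{-18},12 \right)}\right) \left(899 - 1964\right) = \left(-1416 + \left(\frac{1}{6} - 2 + \frac{15}{\left(- \frac{31}{35} + \frac{36}{-18}\right) 12}\right)\right) \left(899 - 1964\right) = \left(-1416 + \left(\frac{1}{6} - 2 + 15 \frac{1}{\left(-31\right) \frac{1}{35} + 36 \left(- \frac{1}{18}\right)} \frac{1}{12}\right)\right) \left(-1065\right) = \left(-1416 + \left(\frac{1}{6} - 2 + 15 \frac{1}{- \frac{31}{35} - 2} \cdot \frac{1}{12}\right)\right) \left(-1065\right) = \left(-1416 + \left(\frac{1}{6} - 2 + 15 \frac{1}{- \frac{101}{35}} \cdot \frac{1}{12}\right)\right) \left(-1065\right) = \left(-1416 + \left(\frac{1}{6} - 2 + 15 \left(- \frac{35}{101}\right) \frac{1}{12}\right)\right) \left(-1065\right) = \left(-1416 - \frac{2747}{1212}\right) \left(-1065\right) = \left(- \frac{1718939}{1212}\right) \left(-1065\right) = \frac{610223345}{404}$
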